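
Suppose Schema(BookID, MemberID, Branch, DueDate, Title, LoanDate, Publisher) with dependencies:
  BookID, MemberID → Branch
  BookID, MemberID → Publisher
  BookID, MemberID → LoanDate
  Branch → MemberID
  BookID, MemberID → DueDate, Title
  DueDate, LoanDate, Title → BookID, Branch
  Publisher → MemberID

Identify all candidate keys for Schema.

{BookID, Branch}, {BookID, MemberID}, {BookID, Publisher}, {DueDate, LoanDate, Title}

{BookID, Branch}⁺ = {BookID, Branch, DueDate, LoanDate, MemberID, Publisher, Title} — all of the relation — so {BookID, Branch} is a candidate key.
{BookID, MemberID}⁺ = {BookID, Branch, DueDate, LoanDate, MemberID, Publisher, Title} — all of the relation — so {BookID, MemberID} is a candidate key.
{BookID, Publisher}⁺ = {BookID, Branch, DueDate, LoanDate, MemberID, Publisher, Title} — all of the relation — so {BookID, Publisher} is a candidate key.
{DueDate, LoanDate, Title}⁺ = {BookID, Branch, DueDate, LoanDate, MemberID, Publisher, Title} — all of the relation — so {DueDate, LoanDate, Title} is a candidate key.
Any other superkey properly contains one of these, so there are no further candidate keys.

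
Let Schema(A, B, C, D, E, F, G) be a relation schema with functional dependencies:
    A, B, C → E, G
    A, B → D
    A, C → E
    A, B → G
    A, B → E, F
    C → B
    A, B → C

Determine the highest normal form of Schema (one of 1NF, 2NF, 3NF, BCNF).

Candidate keys: {A, B}, {A, C}. Prime attributes: {A, B, C}.
For C → B we have {C}⁺ = {B, C}; {C} is not a superkey, so BCNF fails.
Since {B} ⊆ prime attributes and every other non-superkey FD also has a prime right side, the schema is in 3NF.

3NF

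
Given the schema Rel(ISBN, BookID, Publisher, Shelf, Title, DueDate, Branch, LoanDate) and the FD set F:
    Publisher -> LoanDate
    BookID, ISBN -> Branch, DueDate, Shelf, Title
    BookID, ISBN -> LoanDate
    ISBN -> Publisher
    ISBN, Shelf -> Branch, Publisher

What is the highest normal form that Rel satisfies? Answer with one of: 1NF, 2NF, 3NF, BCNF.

Candidate key: {BookID, ISBN}. Prime attributes: {BookID, ISBN}.
Publisher -> LoanDate breaks BCNF: {Publisher}⁺ = {LoanDate, Publisher}, so {Publisher} is not a superkey.
Publisher -> LoanDate determines the non-prime attribute {LoanDate} from a non-superkey — 3NF is violated.
Since {ISBN} ⊂ {BookID, ISBN} and {ISBN}⁺ ⊇ {LoanDate, Publisher} with {LoanDate, Publisher} non-prime, there is a partial dependency; 2NF fails.

1NF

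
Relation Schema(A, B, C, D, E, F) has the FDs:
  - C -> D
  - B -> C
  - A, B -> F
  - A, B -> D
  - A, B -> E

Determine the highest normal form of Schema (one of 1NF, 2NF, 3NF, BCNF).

Candidate key: {A, B}. Prime attributes: {A, B}.
For C -> D we have {C}⁺ = {C, D}; {C} is not a superkey, so BCNF fails.
C -> D has non-prime {D} on the right and a non-superkey on the left, so 3NF fails.
Since {B} ⊂ {A, B} and {B}⁺ ⊇ {C, D} with {C, D} non-prime, there is a partial dependency; 2NF fails.

1NF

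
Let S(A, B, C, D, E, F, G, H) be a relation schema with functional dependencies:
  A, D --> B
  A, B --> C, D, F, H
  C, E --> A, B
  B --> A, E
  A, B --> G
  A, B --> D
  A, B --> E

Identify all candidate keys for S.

Closure of {B} is {A, B, C, D, E, F, G, H}, the whole schema; {B} is a candidate key.
Closure of {A, D} is {A, B, C, D, E, F, G, H}, the whole schema; {A, D} is a candidate key.
Closure of {C, E} is {A, B, C, D, E, F, G, H}, the whole schema; {C, E} is a candidate key.
Any other superkey properly contains one of these, so there are no further candidate keys.

{A, D}, {B}, {C, E}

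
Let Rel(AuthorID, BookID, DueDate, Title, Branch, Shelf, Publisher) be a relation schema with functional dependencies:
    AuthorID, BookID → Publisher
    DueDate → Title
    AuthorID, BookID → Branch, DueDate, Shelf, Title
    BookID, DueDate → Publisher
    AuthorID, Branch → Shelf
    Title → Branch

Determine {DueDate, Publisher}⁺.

Start with {DueDate, Publisher}.
DueDate → Title applies; add {Title} → now {DueDate, Publisher, Title}.
Title → Branch applies; add {Branch} → now {Branch, DueDate, Publisher, Title}.
No further FD applies.

{Branch, DueDate, Publisher, Title}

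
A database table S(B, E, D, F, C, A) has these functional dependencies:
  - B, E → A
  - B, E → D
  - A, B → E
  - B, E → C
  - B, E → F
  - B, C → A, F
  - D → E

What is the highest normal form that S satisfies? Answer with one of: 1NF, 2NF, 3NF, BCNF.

3NF

Candidate keys: {A, B}, {B, C}, {B, D}, {B, E}. Prime attributes: {A, B, C, D, E}.
D → E breaks BCNF: {D}⁺ = {D, E}, so {D} is not a superkey.
Since {E} ⊆ prime attributes and every other non-superkey FD also has a prime right side, the schema is in 3NF.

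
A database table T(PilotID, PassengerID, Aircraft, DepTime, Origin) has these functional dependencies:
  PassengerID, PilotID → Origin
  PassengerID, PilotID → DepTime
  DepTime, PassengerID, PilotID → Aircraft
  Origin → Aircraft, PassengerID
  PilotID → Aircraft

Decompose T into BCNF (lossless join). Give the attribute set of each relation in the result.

{Aircraft, Origin, PassengerID}; {DepTime, Origin, PilotID}

Candidate keys of the original relation: {Origin, PilotID}, {PassengerID, PilotID}.
In {Aircraft, DepTime, Origin, PassengerID, PilotID}, {Origin} is not a superkey ({Origin}⁺ restricted to this set is {Aircraft, Origin, PassengerID}), so split on Origin → Aircraft, PassengerID into {Aircraft, Origin, PassengerID} and {DepTime, Origin, PilotID}.
{Aircraft, Origin, PassengerID}: every determinant is a superkey — BCNF.
{DepTime, Origin, PilotID}: every determinant is a superkey — BCNF.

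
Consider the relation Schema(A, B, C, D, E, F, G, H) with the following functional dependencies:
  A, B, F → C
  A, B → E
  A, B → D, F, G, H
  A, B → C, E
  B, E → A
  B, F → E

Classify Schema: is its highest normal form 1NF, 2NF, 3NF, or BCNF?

BCNF

Candidate keys: {A, B}, {B, E}, {B, F}. Prime attributes: {A, B, E, F}.
Each dependency's left side is a superkey — BCNF holds.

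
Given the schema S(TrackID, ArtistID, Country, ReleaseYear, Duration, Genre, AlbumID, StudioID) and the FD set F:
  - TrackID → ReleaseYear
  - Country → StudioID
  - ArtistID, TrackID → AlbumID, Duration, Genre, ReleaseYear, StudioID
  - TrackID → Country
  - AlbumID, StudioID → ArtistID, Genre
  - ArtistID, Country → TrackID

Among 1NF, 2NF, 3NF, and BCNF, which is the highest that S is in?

Candidate keys: {AlbumID, Country}, {AlbumID, TrackID}, {ArtistID, Country}, {ArtistID, TrackID}. Prime attributes: {AlbumID, ArtistID, Country, TrackID}.
For TrackID → ReleaseYear we have {TrackID}⁺ = {Country, ReleaseYear, StudioID, TrackID}; {TrackID} is not a superkey, so BCNF fails.
Because {ReleaseYear} is non-prime and the left side of TrackID → ReleaseYear is not a superkey, the relation is not in 3NF.
Since {Country} ⊂ {AlbumID, Country} and {Country}⁺ ⊇ {StudioID} with {StudioID} non-prime, there is a partial dependency; 2NF fails.

1NF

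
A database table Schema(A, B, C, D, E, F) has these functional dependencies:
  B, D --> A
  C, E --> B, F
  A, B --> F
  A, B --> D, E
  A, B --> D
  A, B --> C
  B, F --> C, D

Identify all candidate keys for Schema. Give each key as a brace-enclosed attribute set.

{A, B}, {B, D}, {B, F}, {C, E}

{A, B} is a candidate key since {A, B}⁺ = {A, B, C, D, E, F} covers every attribute.
{B, D} is a candidate key since {B, D}⁺ = {A, B, C, D, E, F} covers every attribute.
{B, F} is a candidate key since {B, F}⁺ = {A, B, C, D, E, F} covers every attribute.
{C, E} is a candidate key since {C, E}⁺ = {A, B, C, D, E, F} covers every attribute.
These are minimal and exhaustive — every other superkey contains one of them.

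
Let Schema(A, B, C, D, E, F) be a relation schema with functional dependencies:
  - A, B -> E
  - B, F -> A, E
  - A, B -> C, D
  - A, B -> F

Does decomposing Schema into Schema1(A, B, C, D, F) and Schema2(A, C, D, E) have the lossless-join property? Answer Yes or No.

No

The shared attributes are {A, C, D} and {A, C, D}⁺ = {A, C, D}.
Neither Schema1 nor Schema2 is contained in that closure, so the decomposition is lossy.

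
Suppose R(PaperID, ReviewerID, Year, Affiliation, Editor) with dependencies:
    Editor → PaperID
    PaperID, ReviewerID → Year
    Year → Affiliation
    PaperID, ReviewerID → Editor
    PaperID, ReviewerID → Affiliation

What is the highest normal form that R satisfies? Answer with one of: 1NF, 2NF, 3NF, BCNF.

2NF

Candidate keys: {Editor, ReviewerID}, {PaperID, ReviewerID}. Prime attributes: {Editor, PaperID, ReviewerID}.
For Editor → PaperID we have {Editor}⁺ = {Editor, PaperID}; {Editor} is not a superkey, so BCNF fails.
Year → Affiliation has non-prime {Affiliation} on the right and a non-superkey on the left, so 3NF fails.
No proper subset of a key has a non-prime attribute in its closure, so there is no partial dependency; 2NF holds.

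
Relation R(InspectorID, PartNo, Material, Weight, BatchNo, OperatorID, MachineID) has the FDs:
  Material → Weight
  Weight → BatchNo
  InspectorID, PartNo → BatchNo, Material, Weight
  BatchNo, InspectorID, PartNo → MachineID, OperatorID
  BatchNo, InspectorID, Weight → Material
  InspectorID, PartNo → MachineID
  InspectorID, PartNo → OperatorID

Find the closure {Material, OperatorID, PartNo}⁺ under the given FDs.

{BatchNo, Material, OperatorID, PartNo, Weight}

Start with {Material, OperatorID, PartNo}.
Material → Weight applies; add {Weight} → now {Material, OperatorID, PartNo, Weight}.
Weight → BatchNo applies; add {BatchNo} → now {BatchNo, Material, OperatorID, PartNo, Weight}.
No further FD applies.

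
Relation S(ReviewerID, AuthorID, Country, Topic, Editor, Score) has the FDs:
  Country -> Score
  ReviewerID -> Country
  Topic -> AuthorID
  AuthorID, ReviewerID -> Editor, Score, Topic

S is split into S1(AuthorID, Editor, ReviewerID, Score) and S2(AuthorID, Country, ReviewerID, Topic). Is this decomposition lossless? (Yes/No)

The shared attributes are {AuthorID, ReviewerID} and {AuthorID, ReviewerID}⁺ = {AuthorID, Country, Editor, ReviewerID, Score, Topic}.
S1 is contained in that closure, so S1 ∩ S2 -> S1 holds and the join is lossless.

Yes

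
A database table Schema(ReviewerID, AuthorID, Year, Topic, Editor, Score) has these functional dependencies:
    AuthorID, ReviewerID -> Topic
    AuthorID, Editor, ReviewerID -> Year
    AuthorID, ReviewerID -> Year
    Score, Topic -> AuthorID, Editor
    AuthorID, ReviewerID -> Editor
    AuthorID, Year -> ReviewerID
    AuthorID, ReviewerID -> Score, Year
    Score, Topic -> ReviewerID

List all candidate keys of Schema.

{AuthorID, ReviewerID}, {AuthorID, Year}, {Score, Topic}

{AuthorID, ReviewerID}⁺ = {AuthorID, Editor, ReviewerID, Score, Topic, Year}, which is every attribute, so {AuthorID, ReviewerID} is a candidate key.
{AuthorID, Year}⁺ = {AuthorID, Editor, ReviewerID, Score, Topic, Year}, which is every attribute, so {AuthorID, Year} is a candidate key.
{Score, Topic}⁺ = {AuthorID, Editor, ReviewerID, Score, Topic, Year}, which is every attribute, so {Score, Topic} is a candidate key.
Any other superkey properly contains one of these, so there are no further candidate keys.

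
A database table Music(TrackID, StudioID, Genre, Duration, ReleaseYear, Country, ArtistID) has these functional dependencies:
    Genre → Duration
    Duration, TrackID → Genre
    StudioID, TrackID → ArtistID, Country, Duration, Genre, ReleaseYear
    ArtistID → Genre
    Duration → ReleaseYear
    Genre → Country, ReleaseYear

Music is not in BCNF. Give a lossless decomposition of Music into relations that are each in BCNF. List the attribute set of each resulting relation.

{ArtistID, Genre}; {ArtistID, StudioID, TrackID}; {Country, Duration, Genre}; {Duration, ReleaseYear}

Candidate key of the original relation: {StudioID, TrackID}.
In {ArtistID, Country, Duration, Genre, ReleaseYear, StudioID, TrackID}, {Genre} is not a superkey ({Genre}⁺ restricted to this set is {Country, Duration, Genre, ReleaseYear}), so split on Genre → Country, Duration, ReleaseYear into {Country, Duration, Genre, ReleaseYear} and {ArtistID, Genre, StudioID, TrackID}.
In {Country, Duration, Genre, ReleaseYear}, {Duration} is not a superkey ({Duration}⁺ restricted to this set is {Duration, ReleaseYear}), so split on Duration → ReleaseYear into {Duration, ReleaseYear} and {Country, Duration, Genre}.
{Duration, ReleaseYear}: every determinant is a superkey — BCNF.
{Country, Duration, Genre}: every determinant is a superkey — BCNF.
In {ArtistID, Genre, StudioID, TrackID}, {ArtistID} is not a superkey ({ArtistID}⁺ restricted to this set is {ArtistID, Genre}), so split on ArtistID → Genre into {ArtistID, Genre} and {ArtistID, StudioID, TrackID}.
{ArtistID, Genre}: every determinant is a superkey — BCNF.
{ArtistID, StudioID, TrackID}: every determinant is a superkey — BCNF.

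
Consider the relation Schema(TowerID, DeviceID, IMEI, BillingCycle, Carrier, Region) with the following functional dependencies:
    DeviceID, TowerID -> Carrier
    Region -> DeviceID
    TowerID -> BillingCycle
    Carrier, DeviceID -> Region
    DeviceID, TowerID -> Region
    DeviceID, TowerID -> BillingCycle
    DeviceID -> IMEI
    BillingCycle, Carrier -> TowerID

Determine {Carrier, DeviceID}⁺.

Start with {Carrier, DeviceID}.
Carrier, DeviceID -> Region applies; add {Region} → now {Carrier, DeviceID, Region}.
DeviceID -> IMEI applies; add {IMEI} → now {Carrier, DeviceID, IMEI, Region}.
No further FD applies.

{Carrier, DeviceID, IMEI, Region}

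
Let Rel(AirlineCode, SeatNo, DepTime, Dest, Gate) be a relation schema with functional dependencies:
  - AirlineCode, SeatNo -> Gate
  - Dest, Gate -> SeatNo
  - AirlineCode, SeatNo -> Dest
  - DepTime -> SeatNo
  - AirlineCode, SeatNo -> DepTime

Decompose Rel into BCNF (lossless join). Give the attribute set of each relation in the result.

Candidate keys of the original relation: {AirlineCode, DepTime}, {AirlineCode, Dest, Gate}, {AirlineCode, SeatNo}.
In {AirlineCode, DepTime, Dest, Gate, SeatNo}, {Dest, Gate} is not a superkey ({Dest, Gate}⁺ restricted to this set is {Dest, Gate, SeatNo}), so split on Dest, Gate -> SeatNo into {Dest, Gate, SeatNo} and {AirlineCode, DepTime, Dest, Gate}.
{Dest, Gate, SeatNo} is in BCNF.
{AirlineCode, DepTime, Dest, Gate} is in BCNF.

{AirlineCode, DepTime, Dest, Gate}; {Dest, Gate, SeatNo}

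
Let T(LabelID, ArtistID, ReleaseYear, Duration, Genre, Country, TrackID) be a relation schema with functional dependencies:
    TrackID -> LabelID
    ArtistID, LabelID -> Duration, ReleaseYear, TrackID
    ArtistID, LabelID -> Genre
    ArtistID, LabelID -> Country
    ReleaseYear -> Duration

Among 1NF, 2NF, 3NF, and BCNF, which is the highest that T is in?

Candidate keys: {ArtistID, LabelID}, {ArtistID, TrackID}. Prime attributes: {ArtistID, LabelID, TrackID}.
TrackID -> LabelID: {TrackID}⁺ = {LabelID, TrackID}, which is not all of the attributes, so the left side is not a superkey — BCNF is violated.
ReleaseYear -> Duration determines the non-prime attribute {Duration} from a non-superkey — 3NF is violated.
No proper subset of a key has a non-prime attribute in its closure, so there is no partial dependency; 2NF holds.

2NF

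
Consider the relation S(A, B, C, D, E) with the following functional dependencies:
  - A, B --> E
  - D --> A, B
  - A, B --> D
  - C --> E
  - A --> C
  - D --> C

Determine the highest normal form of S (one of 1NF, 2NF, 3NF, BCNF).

Candidate keys: {A, B}, {D}. Prime attributes: {A, B, D}.
For C --> E we have {C}⁺ = {C, E}; {C} is not a superkey, so BCNF fails.
C --> E has non-prime {E} on the right and a non-superkey on the left, so 3NF fails.
{A} is a proper subset of the key {A, B}, and {A}⁺ contains the non-prime attributes {C, E} — a partial dependency, so 2NF is violated.

1NF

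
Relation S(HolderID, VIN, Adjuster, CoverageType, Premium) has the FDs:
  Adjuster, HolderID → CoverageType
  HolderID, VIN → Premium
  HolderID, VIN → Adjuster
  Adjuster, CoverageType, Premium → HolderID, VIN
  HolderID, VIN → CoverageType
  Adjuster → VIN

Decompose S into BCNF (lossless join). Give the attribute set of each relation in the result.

{Adjuster, CoverageType, HolderID, Premium}; {Adjuster, VIN}

Candidate keys of the original relation: {Adjuster, CoverageType, Premium}, {Adjuster, HolderID}, {HolderID, VIN}.
In {Adjuster, CoverageType, HolderID, Premium, VIN}, {Adjuster} is not a superkey ({Adjuster}⁺ restricted to this set is {Adjuster, VIN}), so split on Adjuster → VIN into {Adjuster, VIN} and {Adjuster, CoverageType, HolderID, Premium}.
{Adjuster, VIN} has no BCNF violation.
{Adjuster, CoverageType, HolderID, Premium} has no BCNF violation.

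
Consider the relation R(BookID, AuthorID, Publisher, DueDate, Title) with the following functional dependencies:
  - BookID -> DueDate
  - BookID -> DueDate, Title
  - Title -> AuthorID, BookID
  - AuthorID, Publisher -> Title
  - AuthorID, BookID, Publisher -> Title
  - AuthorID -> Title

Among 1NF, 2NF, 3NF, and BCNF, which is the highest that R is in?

Candidate keys: {AuthorID, Publisher}, {BookID, Publisher}, {Publisher, Title}. Prime attributes: {AuthorID, BookID, Publisher, Title}.
BookID -> DueDate breaks BCNF: {BookID}⁺ = {AuthorID, BookID, DueDate, Title}, so {BookID} is not a superkey.
BookID -> DueDate has non-prime {DueDate} on the right and a non-superkey on the left, so 3NF fails.
{AuthorID} is a proper subset of the key {AuthorID, Publisher}, and {AuthorID}⁺ contains the non-prime attribute {DueDate} — a partial dependency, so 2NF is violated.

1NF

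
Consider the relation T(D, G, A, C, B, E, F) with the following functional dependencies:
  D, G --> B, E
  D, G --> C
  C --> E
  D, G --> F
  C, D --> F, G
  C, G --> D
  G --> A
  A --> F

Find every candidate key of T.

{C, D}, {C, G}, {D, G}

Closure of {C, D} is {A, B, C, D, E, F, G}, the whole schema; {C, D} is a candidate key.
Closure of {C, G} is {A, B, C, D, E, F, G}, the whole schema; {C, G} is a candidate key.
Closure of {D, G} is {A, B, C, D, E, F, G}, the whole schema; {D, G} is a candidate key.
Any other superkey properly contains one of these, so there are no further candidate keys.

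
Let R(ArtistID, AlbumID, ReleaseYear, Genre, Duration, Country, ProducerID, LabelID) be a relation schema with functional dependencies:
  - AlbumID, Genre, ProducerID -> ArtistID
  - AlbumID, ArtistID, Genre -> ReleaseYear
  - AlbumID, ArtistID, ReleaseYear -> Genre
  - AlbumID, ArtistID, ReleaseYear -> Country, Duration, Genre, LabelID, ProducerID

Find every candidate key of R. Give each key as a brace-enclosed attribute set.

No FD produces {AlbumID}, so it must be in every candidate key.
{AlbumID, ArtistID, Genre}⁺ = {AlbumID, ArtistID, Country, Duration, Genre, LabelID, ProducerID, ReleaseYear} — all of the relation — so {AlbumID, ArtistID, Genre} is a candidate key.
{AlbumID, ArtistID, ReleaseYear}⁺ = {AlbumID, ArtistID, Country, Duration, Genre, LabelID, ProducerID, ReleaseYear} — all of the relation — so {AlbumID, ArtistID, ReleaseYear} is a candidate key.
{AlbumID, Genre, ProducerID}⁺ = {AlbumID, ArtistID, Country, Duration, Genre, LabelID, ProducerID, ReleaseYear} — all of the relation — so {AlbumID, Genre, ProducerID} is a candidate key.
No proper subset of any of these is a key, and no other minimal superkey exists.

{AlbumID, ArtistID, Genre}, {AlbumID, ArtistID, ReleaseYear}, {AlbumID, Genre, ProducerID}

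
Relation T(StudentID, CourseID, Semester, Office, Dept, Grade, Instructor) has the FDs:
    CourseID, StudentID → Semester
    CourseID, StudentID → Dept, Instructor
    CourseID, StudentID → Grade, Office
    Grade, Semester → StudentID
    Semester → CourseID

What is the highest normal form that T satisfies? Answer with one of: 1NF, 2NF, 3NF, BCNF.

3NF

Candidate keys: {CourseID, StudentID}, {Grade, Semester}, {Semester, StudentID}. Prime attributes: {CourseID, Grade, Semester, StudentID}.
For Semester → CourseID we have {Semester}⁺ = {CourseID, Semester}; {Semester} is not a superkey, so BCNF fails.
Its right-hand attributes {CourseID} are all prime, as are those of every other non-superkey FD — the relation is in 3NF.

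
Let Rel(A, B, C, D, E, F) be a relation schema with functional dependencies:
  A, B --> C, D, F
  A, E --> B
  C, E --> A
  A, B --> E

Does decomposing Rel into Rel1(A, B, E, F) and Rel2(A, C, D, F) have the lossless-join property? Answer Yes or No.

Common attributes: {A, F}; their closure is {A, F}.
Rel1 ⊄ {A, F} and Rel2 ⊄ {A, F}, so the split is lossy.

No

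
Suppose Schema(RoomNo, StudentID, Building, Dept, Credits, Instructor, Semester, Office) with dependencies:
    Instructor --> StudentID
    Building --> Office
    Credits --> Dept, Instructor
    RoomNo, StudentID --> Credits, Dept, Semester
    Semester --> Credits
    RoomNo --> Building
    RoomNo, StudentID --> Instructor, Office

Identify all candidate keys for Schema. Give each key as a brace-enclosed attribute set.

{Credits, RoomNo}, {Instructor, RoomNo}, {RoomNo, Semester}, {RoomNo, StudentID}

{RoomNo} never appears on the right of any FD, so every key must include it.
{Credits, RoomNo} is a candidate key since {Credits, RoomNo}⁺ = {Building, Credits, Dept, Instructor, Office, RoomNo, Semester, StudentID} covers every attribute.
{Instructor, RoomNo} is a candidate key since {Instructor, RoomNo}⁺ = {Building, Credits, Dept, Instructor, Office, RoomNo, Semester, StudentID} covers every attribute.
{RoomNo, Semester} is a candidate key since {RoomNo, Semester}⁺ = {Building, Credits, Dept, Instructor, Office, RoomNo, Semester, StudentID} covers every attribute.
{RoomNo, StudentID} is a candidate key since {RoomNo, StudentID}⁺ = {Building, Credits, Dept, Instructor, Office, RoomNo, Semester, StudentID} covers every attribute.
No proper subset of any of these is a key, and no other minimal superkey exists.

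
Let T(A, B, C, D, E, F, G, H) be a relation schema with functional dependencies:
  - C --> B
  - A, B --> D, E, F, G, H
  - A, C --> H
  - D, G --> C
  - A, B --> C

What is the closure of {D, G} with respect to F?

{B, C, D, G}

Start with {D, G}.
D, G --> C applies; add {C} → now {C, D, G}.
C --> B applies; add {B} → now {B, C, D, G}.
No further FD applies.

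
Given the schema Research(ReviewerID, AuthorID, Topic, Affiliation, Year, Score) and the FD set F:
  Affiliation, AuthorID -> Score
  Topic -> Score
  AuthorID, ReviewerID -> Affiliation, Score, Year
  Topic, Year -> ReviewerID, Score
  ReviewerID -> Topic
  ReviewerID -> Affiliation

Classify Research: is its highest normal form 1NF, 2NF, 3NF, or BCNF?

Candidate keys: {AuthorID, ReviewerID}, {AuthorID, Topic, Year}. Prime attributes: {AuthorID, ReviewerID, Topic, Year}.
Affiliation, AuthorID -> Score: {Affiliation, AuthorID}⁺ = {Affiliation, AuthorID, Score}, which is not all of the attributes, so the left side is not a superkey — BCNF is violated.
Affiliation, AuthorID -> Score determines the non-prime attribute {Score} from a non-superkey — 3NF is violated.
Since {ReviewerID} ⊂ {AuthorID, ReviewerID} and {ReviewerID}⁺ ⊇ {Affiliation, Score} with {Affiliation, Score} non-prime, there is a partial dependency; 2NF fails.

1NF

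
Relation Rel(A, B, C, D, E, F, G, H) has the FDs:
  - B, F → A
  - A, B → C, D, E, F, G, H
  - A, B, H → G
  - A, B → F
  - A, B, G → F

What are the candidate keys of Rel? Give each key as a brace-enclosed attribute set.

No FD produces {B}, so it must be in every candidate key.
{A, B}⁺ = {A, B, C, D, E, F, G, H} — all of the relation — so {A, B} is a candidate key.
{B, F}⁺ = {A, B, C, D, E, F, G, H} — all of the relation — so {B, F} is a candidate key.
These are minimal and exhaustive — every other superkey contains one of them.

{A, B}, {B, F}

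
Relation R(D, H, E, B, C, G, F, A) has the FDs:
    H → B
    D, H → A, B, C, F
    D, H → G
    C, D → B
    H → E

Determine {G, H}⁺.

Start with {G, H}.
H → B applies; add {B} → now {B, G, H}.
H → E applies; add {E} → now {B, E, G, H}.
No further FD applies.

{B, E, G, H}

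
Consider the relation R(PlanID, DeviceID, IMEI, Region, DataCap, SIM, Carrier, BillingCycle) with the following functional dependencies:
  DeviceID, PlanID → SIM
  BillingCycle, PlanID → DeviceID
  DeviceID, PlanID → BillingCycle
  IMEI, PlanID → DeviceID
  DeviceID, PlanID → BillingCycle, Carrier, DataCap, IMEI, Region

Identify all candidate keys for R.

{PlanID} never appears on the right of any FD, so every key must include it.
{BillingCycle, PlanID}⁺ = {BillingCycle, Carrier, DataCap, DeviceID, IMEI, PlanID, Region, SIM} — all of the relation — so {BillingCycle, PlanID} is a candidate key.
{DeviceID, PlanID}⁺ = {BillingCycle, Carrier, DataCap, DeviceID, IMEI, PlanID, Region, SIM} — all of the relation — so {DeviceID, PlanID} is a candidate key.
{IMEI, PlanID}⁺ = {BillingCycle, Carrier, DataCap, DeviceID, IMEI, PlanID, Region, SIM} — all of the relation — so {IMEI, PlanID} is a candidate key.
Any other superkey properly contains one of these, so there are no further candidate keys.

{BillingCycle, PlanID}, {DeviceID, PlanID}, {IMEI, PlanID}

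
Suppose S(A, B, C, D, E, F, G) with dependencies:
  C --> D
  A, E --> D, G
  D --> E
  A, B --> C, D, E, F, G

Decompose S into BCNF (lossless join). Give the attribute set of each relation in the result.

Candidate key of the original relation: {A, B}.
Within {A, B, C, D, E, F, G}: {C}⁺ ∩ {A, B, C, D, E, F, G} = {C, D, E}, not the whole set, so C --> D, E violates BCNF; decompose into {C, D, E} and {A, B, C, F, G}.
Within {C, D, E}: {D}⁺ ∩ {C, D, E} = {D, E}, not the whole set, so D --> E violates BCNF; decompose into {D, E} and {C, D}.
{D, E} has no BCNF violation.
{C, D} has no BCNF violation.
Within {A, B, C, F, G}: {A, C}⁺ ∩ {A, B, C, F, G} = {A, C, G}, not the whole set, so A, C --> G violates BCNF; decompose into {A, C, G} and {A, B, C, F}.
{A, C, G} has no BCNF violation.
{A, B, C, F} has no BCNF violation.

{A, B, C, F}; {A, C, G}; {C, D}; {D, E}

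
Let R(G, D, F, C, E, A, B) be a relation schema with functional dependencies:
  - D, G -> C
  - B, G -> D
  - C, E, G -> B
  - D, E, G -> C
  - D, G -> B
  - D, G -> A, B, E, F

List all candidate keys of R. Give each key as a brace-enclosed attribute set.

{B, G}, {C, E, G}, {D, G}

No FD produces {G}, so it must be in every candidate key.
{B, G}⁺ = {A, B, C, D, E, F, G}, which is every attribute, so {B, G} is a candidate key.
{D, G}⁺ = {A, B, C, D, E, F, G}, which is every attribute, so {D, G} is a candidate key.
{C, E, G}⁺ = {A, B, C, D, E, F, G}, which is every attribute, so {C, E, G} is a candidate key.
No proper subset of any of these is a key, and no other minimal superkey exists.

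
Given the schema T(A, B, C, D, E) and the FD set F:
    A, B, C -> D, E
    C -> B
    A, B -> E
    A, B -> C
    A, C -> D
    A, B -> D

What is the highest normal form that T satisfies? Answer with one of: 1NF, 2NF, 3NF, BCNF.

3NF

Candidate keys: {A, B}, {A, C}. Prime attributes: {A, B, C}.
For C -> B we have {C}⁺ = {B, C}; {C} is not a superkey, so BCNF fails.
But every attribute on its right side ({B}) is prime, and the same holds for every other non-superkey FD, so 3NF still holds.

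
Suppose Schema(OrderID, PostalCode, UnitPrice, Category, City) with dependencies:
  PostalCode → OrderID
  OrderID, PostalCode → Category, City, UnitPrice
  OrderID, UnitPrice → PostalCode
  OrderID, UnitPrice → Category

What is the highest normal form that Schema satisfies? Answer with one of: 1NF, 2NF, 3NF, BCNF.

BCNF

Candidate keys: {OrderID, UnitPrice}, {PostalCode}. Prime attributes: {OrderID, PostalCode, UnitPrice}.
Every FD has a superkey on the left, so the relation is in BCNF.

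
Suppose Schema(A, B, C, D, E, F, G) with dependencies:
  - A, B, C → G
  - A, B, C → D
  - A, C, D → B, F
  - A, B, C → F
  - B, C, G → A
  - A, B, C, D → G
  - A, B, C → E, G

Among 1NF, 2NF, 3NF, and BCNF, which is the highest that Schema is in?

Candidate keys: {A, B, C}, {A, C, D}, {B, C, G}. Prime attributes: {A, B, C, D, G}.
The left-hand side of every FD is a superkey, so BCNF is satisfied.

BCNF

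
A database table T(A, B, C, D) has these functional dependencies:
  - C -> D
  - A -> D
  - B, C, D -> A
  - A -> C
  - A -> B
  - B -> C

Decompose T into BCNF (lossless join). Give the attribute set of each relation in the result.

{A, B, C}; {C, D}

Candidate keys of the original relation: {A}, {B}.
In {A, B, C, D}, {C} is not a superkey ({C}⁺ restricted to this set is {C, D}), so split on C -> D into {C, D} and {A, B, C}.
{C, D} has no BCNF violation.
{A, B, C} has no BCNF violation.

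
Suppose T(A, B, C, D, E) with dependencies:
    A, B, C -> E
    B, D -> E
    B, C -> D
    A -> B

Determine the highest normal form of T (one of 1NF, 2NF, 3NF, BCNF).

1NF

Candidate key: {A, C}. Prime attributes: {A, C}.
B, D -> E breaks BCNF: {B, D}⁺ = {B, D, E}, so {B, D} is not a superkey.
B, D -> E has non-prime {E} on the right and a non-superkey on the left, so 3NF fails.
Since {A} ⊂ {A, C} and {A}⁺ ⊇ {B} with {B} non-prime, there is a partial dependency; 2NF fails.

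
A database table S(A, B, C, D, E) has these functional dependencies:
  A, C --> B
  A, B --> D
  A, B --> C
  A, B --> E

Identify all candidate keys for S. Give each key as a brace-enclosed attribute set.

No FD produces {A}, so it must be in every candidate key.
{A, B}⁺ = {A, B, C, D, E} — all of the relation — so {A, B} is a candidate key.
{A, C}⁺ = {A, B, C, D, E} — all of the relation — so {A, C} is a candidate key.
No proper subset of any of these is a key, and no other minimal superkey exists.

{A, B}, {A, C}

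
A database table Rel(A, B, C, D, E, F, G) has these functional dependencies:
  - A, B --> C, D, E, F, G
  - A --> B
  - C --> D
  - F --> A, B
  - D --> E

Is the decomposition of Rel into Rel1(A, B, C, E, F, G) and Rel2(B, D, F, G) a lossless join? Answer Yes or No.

Yes

The shared attributes are {B, F, G} and {B, F, G}⁺ = {A, B, C, D, E, F, G}.
This includes all of Rel1, so the common attributes are a superkey of Rel1 — the join is lossless.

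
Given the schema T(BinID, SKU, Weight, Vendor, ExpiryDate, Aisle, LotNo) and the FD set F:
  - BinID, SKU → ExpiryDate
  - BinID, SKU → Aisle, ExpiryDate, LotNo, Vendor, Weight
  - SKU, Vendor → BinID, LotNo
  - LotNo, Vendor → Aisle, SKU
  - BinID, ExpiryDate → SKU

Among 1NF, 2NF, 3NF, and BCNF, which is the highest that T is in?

Candidate keys: {BinID, ExpiryDate}, {BinID, SKU}, {LotNo, Vendor}, {SKU, Vendor}. Prime attributes: {BinID, ExpiryDate, LotNo, SKU, Vendor}.
Every FD has a superkey on the left, so the relation is in BCNF.

BCNF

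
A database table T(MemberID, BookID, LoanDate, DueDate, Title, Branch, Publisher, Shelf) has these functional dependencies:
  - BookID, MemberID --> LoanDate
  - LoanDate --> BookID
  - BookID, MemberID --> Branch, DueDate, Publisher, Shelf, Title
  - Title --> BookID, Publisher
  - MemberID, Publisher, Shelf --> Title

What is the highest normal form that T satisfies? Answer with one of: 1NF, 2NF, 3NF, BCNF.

Candidate keys: {BookID, MemberID}, {LoanDate, MemberID}, {MemberID, Publisher, Shelf}, {MemberID, Title}. Prime attributes: {BookID, LoanDate, MemberID, Publisher, Shelf, Title}.
LoanDate --> BookID breaks BCNF: {LoanDate}⁺ = {BookID, LoanDate}, so {LoanDate} is not a superkey.
Since {BookID} ⊆ prime attributes and every other non-superkey FD also has a prime right side, the schema is in 3NF.

3NF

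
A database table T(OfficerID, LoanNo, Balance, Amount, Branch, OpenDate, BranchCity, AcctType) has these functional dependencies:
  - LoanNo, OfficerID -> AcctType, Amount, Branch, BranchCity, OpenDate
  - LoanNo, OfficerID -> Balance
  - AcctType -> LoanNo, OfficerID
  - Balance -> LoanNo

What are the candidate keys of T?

{AcctType}⁺ = {AcctType, Amount, Balance, Branch, BranchCity, LoanNo, OfficerID, OpenDate} — all of the relation — so {AcctType} is a candidate key.
{Balance, OfficerID}⁺ = {AcctType, Amount, Balance, Branch, BranchCity, LoanNo, OfficerID, OpenDate} — all of the relation — so {Balance, OfficerID} is a candidate key.
{LoanNo, OfficerID}⁺ = {AcctType, Amount, Balance, Branch, BranchCity, LoanNo, OfficerID, OpenDate} — all of the relation — so {LoanNo, OfficerID} is a candidate key.
These are minimal and exhaustive — every other superkey contains one of them.

{AcctType}, {Balance, OfficerID}, {LoanNo, OfficerID}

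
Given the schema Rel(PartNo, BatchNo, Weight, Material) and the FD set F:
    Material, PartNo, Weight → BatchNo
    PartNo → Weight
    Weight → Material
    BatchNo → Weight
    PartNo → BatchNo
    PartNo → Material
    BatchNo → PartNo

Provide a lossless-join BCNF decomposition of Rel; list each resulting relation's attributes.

Candidate keys of the original relation: {BatchNo}, {PartNo}.
In {BatchNo, Material, PartNo, Weight}, {Weight} is not a superkey ({Weight}⁺ restricted to this set is {Material, Weight}), so split on Weight → Material into {Material, Weight} and {BatchNo, PartNo, Weight}.
{Material, Weight} is in BCNF.
{BatchNo, PartNo, Weight} is in BCNF.

{BatchNo, PartNo, Weight}; {Material, Weight}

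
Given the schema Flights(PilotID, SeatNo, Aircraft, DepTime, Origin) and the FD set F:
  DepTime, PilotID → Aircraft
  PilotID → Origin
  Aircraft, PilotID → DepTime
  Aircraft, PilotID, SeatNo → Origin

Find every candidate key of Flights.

No FD produces {PilotID, SeatNo}, so they must be in every candidate key.
{Aircraft, PilotID, SeatNo} is a candidate key since {Aircraft, PilotID, SeatNo}⁺ = {Aircraft, DepTime, Origin, PilotID, SeatNo} covers every attribute.
{DepTime, PilotID, SeatNo} is a candidate key since {DepTime, PilotID, SeatNo}⁺ = {Aircraft, DepTime, Origin, PilotID, SeatNo} covers every attribute.
These are minimal and exhaustive — every other superkey contains one of them.

{Aircraft, PilotID, SeatNo}, {DepTime, PilotID, SeatNo}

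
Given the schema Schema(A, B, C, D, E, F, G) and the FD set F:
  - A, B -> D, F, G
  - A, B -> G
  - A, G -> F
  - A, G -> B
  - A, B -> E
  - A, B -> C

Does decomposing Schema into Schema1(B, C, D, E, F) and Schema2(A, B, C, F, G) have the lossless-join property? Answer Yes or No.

Schema1 ∩ Schema2 = {B, C, F}; its closure under F is {B, C, F}.
The closure covers neither Schema1 nor Schema2 entirely; the join is not lossless.

No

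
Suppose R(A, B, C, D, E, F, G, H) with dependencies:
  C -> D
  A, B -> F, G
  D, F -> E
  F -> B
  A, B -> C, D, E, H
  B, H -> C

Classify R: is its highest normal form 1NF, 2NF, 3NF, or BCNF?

Candidate keys: {A, B}, {A, F}. Prime attributes: {A, B, F}.
C -> D breaks BCNF: {C}⁺ = {C, D}, so {C} is not a superkey.
C -> D has non-prime {D} on the right and a non-superkey on the left, so 3NF fails.
No non-prime attribute depends on a proper subset of any candidate key, so 2NF holds.

2NF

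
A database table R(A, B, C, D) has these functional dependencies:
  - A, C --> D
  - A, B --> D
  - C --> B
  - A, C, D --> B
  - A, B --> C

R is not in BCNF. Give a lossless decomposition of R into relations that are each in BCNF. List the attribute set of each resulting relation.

Candidate keys of the original relation: {A, B}, {A, C}.
In {A, B, C, D}, {C} is not a superkey ({C}⁺ restricted to this set is {B, C}), so split on C --> B into {B, C} and {A, C, D}.
{B, C} is in BCNF.
{A, C, D} is in BCNF.

{A, C, D}; {B, C}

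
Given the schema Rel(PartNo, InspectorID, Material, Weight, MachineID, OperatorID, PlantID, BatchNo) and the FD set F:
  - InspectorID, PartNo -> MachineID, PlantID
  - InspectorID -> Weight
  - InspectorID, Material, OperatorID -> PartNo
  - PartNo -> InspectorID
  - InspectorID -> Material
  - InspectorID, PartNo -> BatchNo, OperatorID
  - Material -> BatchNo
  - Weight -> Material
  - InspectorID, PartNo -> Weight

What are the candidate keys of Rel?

{PartNo}⁺ = {BatchNo, InspectorID, MachineID, Material, OperatorID, PartNo, PlantID, Weight}, which is every attribute, so {PartNo} is a candidate key.
{InspectorID, OperatorID}⁺ = {BatchNo, InspectorID, MachineID, Material, OperatorID, PartNo, PlantID, Weight}, which is every attribute, so {InspectorID, OperatorID} is a candidate key.
No proper subset of any of these is a key, and no other minimal superkey exists.

{InspectorID, OperatorID}, {PartNo}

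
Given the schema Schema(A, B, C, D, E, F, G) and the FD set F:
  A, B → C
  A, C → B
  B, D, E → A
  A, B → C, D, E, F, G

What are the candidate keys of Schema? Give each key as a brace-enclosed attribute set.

{A, B}, {A, C}, {B, D, E}

{A, B} is a candidate key since {A, B}⁺ = {A, B, C, D, E, F, G} covers every attribute.
{A, C} is a candidate key since {A, C}⁺ = {A, B, C, D, E, F, G} covers every attribute.
{B, D, E} is a candidate key since {B, D, E}⁺ = {A, B, C, D, E, F, G} covers every attribute.
No proper subset of any of these is a key, and no other minimal superkey exists.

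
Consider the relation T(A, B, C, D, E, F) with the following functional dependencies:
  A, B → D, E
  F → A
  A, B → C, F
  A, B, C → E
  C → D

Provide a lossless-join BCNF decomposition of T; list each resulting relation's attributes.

Candidate keys of the original relation: {A, B}, {B, F}.
In {A, B, C, D, E, F}, {F} is not a superkey ({F}⁺ restricted to this set is {A, F}), so split on F → A into {A, F} and {B, C, D, E, F}.
{A, F}: every determinant is a superkey — BCNF.
In {B, C, D, E, F}, {C} is not a superkey ({C}⁺ restricted to this set is {C, D}), so split on C → D into {C, D} and {B, C, E, F}.
{C, D}: every determinant is a superkey — BCNF.
{B, C, E, F}: every determinant is a superkey — BCNF.

{A, F}; {B, C, E, F}; {C, D}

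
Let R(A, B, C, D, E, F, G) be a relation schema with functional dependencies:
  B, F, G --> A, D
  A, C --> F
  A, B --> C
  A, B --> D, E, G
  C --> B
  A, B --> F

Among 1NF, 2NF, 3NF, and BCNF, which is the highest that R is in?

3NF

Candidate keys: {A, B}, {A, C}, {B, F, G}, {C, F, G}. Prime attributes: {A, B, C, F, G}.
C --> B breaks BCNF: {C}⁺ = {B, C}, so {C} is not a superkey.
But every attribute on its right side ({B}) is prime, and the same holds for every other non-superkey FD, so 3NF still holds.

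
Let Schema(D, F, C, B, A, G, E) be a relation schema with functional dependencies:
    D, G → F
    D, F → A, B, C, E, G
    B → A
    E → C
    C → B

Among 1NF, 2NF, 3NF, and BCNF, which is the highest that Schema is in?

2NF

Candidate keys: {D, F}, {D, G}. Prime attributes: {D, F, G}.
For B → A we have {B}⁺ = {A, B}; {B} is not a superkey, so BCNF fails.
B → A determines the non-prime attribute {A} from a non-superkey — 3NF is violated.
No proper subset of a key has a non-prime attribute in its closure, so there is no partial dependency; 2NF holds.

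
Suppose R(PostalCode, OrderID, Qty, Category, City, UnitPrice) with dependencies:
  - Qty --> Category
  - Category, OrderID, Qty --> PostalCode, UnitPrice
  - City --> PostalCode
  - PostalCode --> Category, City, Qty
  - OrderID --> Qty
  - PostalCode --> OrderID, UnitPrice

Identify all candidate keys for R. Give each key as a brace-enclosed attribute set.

{City} is a candidate key since {City}⁺ = {Category, City, OrderID, PostalCode, Qty, UnitPrice} covers every attribute.
{OrderID} is a candidate key since {OrderID}⁺ = {Category, City, OrderID, PostalCode, Qty, UnitPrice} covers every attribute.
{PostalCode} is a candidate key since {PostalCode}⁺ = {Category, City, OrderID, PostalCode, Qty, UnitPrice} covers every attribute.
Any other superkey properly contains one of these, so there are no further candidate keys.

{City}, {OrderID}, {PostalCode}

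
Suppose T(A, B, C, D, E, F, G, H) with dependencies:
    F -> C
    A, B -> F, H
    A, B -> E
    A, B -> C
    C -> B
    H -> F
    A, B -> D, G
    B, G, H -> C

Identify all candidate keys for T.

{A, B}, {A, C}, {A, F}, {A, H}

No FD produces {A}, so it must be in every candidate key.
Closure of {A, B} is {A, B, C, D, E, F, G, H}, the whole schema; {A, B} is a candidate key.
Closure of {A, C} is {A, B, C, D, E, F, G, H}, the whole schema; {A, C} is a candidate key.
Closure of {A, F} is {A, B, C, D, E, F, G, H}, the whole schema; {A, F} is a candidate key.
Closure of {A, H} is {A, B, C, D, E, F, G, H}, the whole schema; {A, H} is a candidate key.
No proper subset of any of these is a key, and no other minimal superkey exists.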